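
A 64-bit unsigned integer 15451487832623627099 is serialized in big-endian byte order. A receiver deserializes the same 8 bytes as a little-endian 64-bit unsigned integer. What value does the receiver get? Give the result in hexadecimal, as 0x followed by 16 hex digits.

15451487832623627099 in 64-bit hexadecimal is 0xD66EB6517ACD3B5B.
Stored big-endian, the bytes at ascending addresses are D6 6E B6 51 7A CD 3B 5B.
Read back as little-endian, the first byte is least significant, giving 0x5B3BCD7A51B66ED6.

0x5B3BCD7A51B66ED6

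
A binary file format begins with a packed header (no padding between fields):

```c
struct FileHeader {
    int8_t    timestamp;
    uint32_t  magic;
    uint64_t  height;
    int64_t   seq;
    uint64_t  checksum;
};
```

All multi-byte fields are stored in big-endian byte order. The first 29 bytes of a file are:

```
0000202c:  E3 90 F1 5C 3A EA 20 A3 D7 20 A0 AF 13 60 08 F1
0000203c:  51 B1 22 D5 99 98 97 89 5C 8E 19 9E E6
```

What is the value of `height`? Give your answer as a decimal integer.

16870664348490575635

`height` follows `timestamp` (1 B), `magic` (4 B), so it starts at offset 1 + 4 = 5 and occupies 8 bytes.
Bytes at offsets 5..12: EA 20 A3 D7 20 A0 AF 13.
In big-endian order the high byte comes first in memory.
The bytes are already most-significant first: 0xEA20A3D720A0AF13.
0xEA20A3D720A0AF13 = 16870664348490575635.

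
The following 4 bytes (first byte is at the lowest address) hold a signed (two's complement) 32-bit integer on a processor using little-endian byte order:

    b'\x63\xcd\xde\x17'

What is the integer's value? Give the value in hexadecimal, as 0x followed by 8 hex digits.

Little-endian stores the least-significant byte at the lowest address.
Reassemble most-significant byte first: 17 DE CD 63 → 0x17DECD63.

0x17DECD63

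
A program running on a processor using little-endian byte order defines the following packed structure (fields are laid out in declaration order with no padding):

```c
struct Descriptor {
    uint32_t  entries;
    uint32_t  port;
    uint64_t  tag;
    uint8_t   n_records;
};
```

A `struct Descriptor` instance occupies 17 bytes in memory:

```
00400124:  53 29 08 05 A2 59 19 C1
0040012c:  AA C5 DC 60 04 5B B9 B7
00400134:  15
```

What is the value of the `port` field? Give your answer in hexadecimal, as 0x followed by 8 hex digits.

0xC11959A2

`port` follows `entries` (4 bytes), so it starts at byte offset 4 and occupies 4 bytes.
Bytes at offsets 4..7: A2 59 19 C1.
Little-endian stores the least-significant byte at the lowest address.
Reassemble most-significant byte first: C1 19 59 A2 → 0xC11959A2.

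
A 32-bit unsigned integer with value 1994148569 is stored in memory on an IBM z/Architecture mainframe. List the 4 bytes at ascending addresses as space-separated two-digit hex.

1994148569 in hexadecimal, padded to 32 bits, is 0x76DC4AD9.
Split into bytes (most-significant first): 76 DC 4A D9.
Big-endian: lowest address holds the most-significant byte.
So the memory order matches the most-significant-first order: 76 DC 4A D9.

76 DC 4A D9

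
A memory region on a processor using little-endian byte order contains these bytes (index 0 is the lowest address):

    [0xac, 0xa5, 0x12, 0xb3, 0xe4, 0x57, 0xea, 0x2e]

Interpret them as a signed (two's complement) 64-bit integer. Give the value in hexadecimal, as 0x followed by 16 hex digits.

Little-endian stores the least-significant byte at the lowest address.
Reassemble most-significant byte first: 2E EA 57 E4 B3 12 A5 AC → 0x2EEA57E4B312A5AC.

0x2EEA57E4B312A5AC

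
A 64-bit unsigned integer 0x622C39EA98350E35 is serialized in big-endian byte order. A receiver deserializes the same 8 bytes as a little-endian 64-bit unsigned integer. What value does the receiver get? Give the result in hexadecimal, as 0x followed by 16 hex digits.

Stored big-endian, the bytes at ascending addresses are 62 2C 39 EA 98 35 0E 35.
Read back as little-endian, the first byte is least significant, giving 0x350E3598EA392C62.

0x350E3598EA392C62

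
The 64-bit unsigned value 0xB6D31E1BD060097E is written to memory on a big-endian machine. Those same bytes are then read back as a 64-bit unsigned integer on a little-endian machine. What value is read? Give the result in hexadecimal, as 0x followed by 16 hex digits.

Stored big-endian, the bytes at ascending addresses are B6 D3 1E 1B D0 60 09 7E.
Read back as little-endian, the first byte is least significant, giving 0x7E0960D01B1ED3B6.

0x7E0960D01B1ED3B6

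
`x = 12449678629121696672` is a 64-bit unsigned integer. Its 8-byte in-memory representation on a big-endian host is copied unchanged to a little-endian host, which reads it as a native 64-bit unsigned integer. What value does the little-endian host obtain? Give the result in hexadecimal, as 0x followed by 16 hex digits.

12449678629121696672 in 64-bit hexadecimal is 0xACC624C0809223A0.
Stored big-endian, the bytes at ascending addresses are AC C6 24 C0 80 92 23 A0.
Read back as little-endian, the first byte is least significant, giving 0xA0239280C024C6AC.

0xA0239280C024C6AC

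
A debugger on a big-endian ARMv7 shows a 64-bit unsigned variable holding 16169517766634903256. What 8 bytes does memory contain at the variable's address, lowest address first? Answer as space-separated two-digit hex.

E0 65 AA BD 2D A4 16 D8

16169517766634903256 in hexadecimal, padded to 64 bits, is 0xE065AABD2DA416D8.
Split into bytes (most-significant first): E0 65 AA BD 2D A4 16 D8.
Big-endian stores the most-significant byte at the lowest address.
So the memory order matches the most-significant-first order: E0 65 AA BD 2D A4 16 D8.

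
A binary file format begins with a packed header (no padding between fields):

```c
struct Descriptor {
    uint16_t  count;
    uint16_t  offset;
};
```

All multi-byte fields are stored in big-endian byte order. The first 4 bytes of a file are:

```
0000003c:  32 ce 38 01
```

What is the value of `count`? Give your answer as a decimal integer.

13006

`count` is the first field, at byte offset 0, occupying 2 bytes.
Bytes at offsets 0..1: 32 CE.
In big-endian order the high byte comes first in memory.
The bytes are already most-significant first: 0x32CE.
0x32CE = 13006.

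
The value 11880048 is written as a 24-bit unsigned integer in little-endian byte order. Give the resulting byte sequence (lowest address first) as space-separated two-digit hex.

11880048 in hexadecimal, padded to 24 bits, is 0xB54670.
Split into bytes (most-significant first): B5 46 70.
Little-endian stores the least-significant byte at the lowest address.
So at ascending addresses the bytes are 70 46 B5.

70 46 B5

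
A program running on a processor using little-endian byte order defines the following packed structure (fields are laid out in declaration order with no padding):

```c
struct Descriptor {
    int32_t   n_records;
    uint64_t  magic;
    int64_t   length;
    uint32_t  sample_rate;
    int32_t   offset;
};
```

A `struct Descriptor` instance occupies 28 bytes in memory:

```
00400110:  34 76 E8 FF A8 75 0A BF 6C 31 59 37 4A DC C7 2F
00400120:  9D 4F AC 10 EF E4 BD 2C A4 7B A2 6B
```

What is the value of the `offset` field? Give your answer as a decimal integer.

`offset` follows `n_records` (4 B), `magic` (8 B), `length` (8 B), `sample_rate` (4 B), so it starts at offset 4 + 8 + 8 + 4 = 24 and occupies 4 bytes.
Bytes at offsets 24..27: A4 7B A2 6B.
Little-endian: lowest address holds the least-significant byte.
Reassemble most-significant byte first: 6B A2 7B A4 → 0x6BA27BA4.
0x6BA27BA4 = 1805810596.

1805810596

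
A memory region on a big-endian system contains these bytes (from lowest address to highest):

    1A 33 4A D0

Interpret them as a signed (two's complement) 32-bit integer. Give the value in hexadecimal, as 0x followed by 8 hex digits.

0x1A334AD0

Big-endian: lowest address holds the most-significant byte.
The bytes are already most-significant first: 0x1A334AD0.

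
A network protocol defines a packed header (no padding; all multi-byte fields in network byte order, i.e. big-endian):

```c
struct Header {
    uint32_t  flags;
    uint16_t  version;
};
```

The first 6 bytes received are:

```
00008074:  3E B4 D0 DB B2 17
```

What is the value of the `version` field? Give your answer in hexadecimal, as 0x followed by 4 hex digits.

`version` follows `flags` (4 bytes), so it starts at byte offset 4 and occupies 2 bytes.
Bytes at offsets 4..5: B2 17.
In big-endian order the high byte comes first in memory.
The bytes are already most-significant first: 0xB217.

0xB217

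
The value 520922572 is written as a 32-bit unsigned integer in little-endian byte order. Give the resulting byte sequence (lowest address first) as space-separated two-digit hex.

520922572 in hexadecimal, padded to 32 bits, is 0x1F0CA5CC.
Split into bytes (most-significant first): 1F 0C A5 CC.
Little-endian: lowest address holds the least-significant byte.
So at ascending addresses the bytes are CC A5 0C 1F.

CC A5 0C 1F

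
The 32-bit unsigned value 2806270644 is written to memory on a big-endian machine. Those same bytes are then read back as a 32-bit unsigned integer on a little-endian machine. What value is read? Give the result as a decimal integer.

3024766119

2806270644 in 32-bit hexadecimal is 0xA7444AB4.
Stored big-endian, the bytes at ascending addresses are A7 44 4A B4.
Read back as little-endian, the first byte is least significant, giving 0xB44A44A7.
0xB44A44A7 = 3024766119.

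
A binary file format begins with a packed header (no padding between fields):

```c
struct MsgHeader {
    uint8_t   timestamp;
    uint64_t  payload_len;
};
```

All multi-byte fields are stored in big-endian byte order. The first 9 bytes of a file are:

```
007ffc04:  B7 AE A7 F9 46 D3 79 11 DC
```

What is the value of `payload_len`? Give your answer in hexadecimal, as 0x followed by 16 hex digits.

0xAEA7F946D37911DC

`payload_len` follows `timestamp` (1 byte), so it starts at byte offset 1 and occupies 8 bytes.
Bytes at offsets 1..8: AE A7 F9 46 D3 79 11 DC.
In big-endian order the high byte comes first in memory.
The bytes are already most-significant first: 0xAEA7F946D37911DC.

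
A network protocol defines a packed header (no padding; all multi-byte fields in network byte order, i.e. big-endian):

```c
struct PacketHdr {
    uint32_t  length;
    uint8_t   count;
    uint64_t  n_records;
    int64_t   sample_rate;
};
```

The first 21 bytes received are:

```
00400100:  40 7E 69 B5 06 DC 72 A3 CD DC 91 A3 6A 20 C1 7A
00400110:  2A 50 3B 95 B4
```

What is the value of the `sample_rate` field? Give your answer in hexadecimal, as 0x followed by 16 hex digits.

0x20C17A2A503B95B4

`sample_rate` follows `length` (4 B), `count` (1 B), `n_records` (8 B), so it starts at offset 4 + 1 + 8 = 13 and occupies 8 bytes.
Bytes at offsets 13..20: 20 C1 7A 2A 50 3B 95 B4.
In big-endian order the high byte comes first in memory.
The bytes are already most-significant first: 0x20C17A2A503B95B4.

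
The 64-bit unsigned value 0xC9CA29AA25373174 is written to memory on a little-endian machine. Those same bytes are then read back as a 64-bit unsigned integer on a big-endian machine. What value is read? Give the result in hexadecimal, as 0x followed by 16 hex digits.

0x74313725AA29CAC9

Stored little-endian, the bytes at ascending addresses are 74 31 37 25 AA 29 CA C9.
Read back as big-endian, the last byte is least significant, giving 0x74313725AA29CAC9.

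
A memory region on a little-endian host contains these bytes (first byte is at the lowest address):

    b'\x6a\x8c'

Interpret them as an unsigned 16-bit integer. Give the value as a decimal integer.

35946

Little-endian: lowest address holds the least-significant byte.
Reassemble most-significant byte first: 8C 6A → 0x8C6A.
0x8C6A = 35946.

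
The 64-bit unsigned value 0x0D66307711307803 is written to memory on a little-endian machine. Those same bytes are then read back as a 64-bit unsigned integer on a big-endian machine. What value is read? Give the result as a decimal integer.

Stored little-endian, the bytes at ascending addresses are 03 78 30 11 77 30 66 0D.
Read back as big-endian, the last byte is least significant, giving 0x037830117730660D.
0x037830117730660D = 250002630891300365.

250002630891300365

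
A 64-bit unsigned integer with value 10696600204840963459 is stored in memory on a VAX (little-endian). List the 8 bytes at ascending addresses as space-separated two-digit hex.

83 8D EA 99 36 F5 71 94

10696600204840963459 in hexadecimal, padded to 64 bits, is 0x9471F53699EA8D83.
Split into bytes (most-significant first): 94 71 F5 36 99 EA 8D 83.
In little-endian order the low byte comes first in memory.
So at ascending addresses the bytes are 83 8D EA 99 36 F5 71 94.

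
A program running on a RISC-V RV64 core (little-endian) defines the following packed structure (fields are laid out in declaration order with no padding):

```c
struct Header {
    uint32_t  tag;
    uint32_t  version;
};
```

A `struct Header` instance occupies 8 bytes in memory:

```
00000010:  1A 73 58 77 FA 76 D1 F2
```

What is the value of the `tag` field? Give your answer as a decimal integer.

`tag` is the first field, at byte offset 0, occupying 4 bytes.
Bytes at offsets 0..3: 1A 73 58 77.
Little-endian stores the least-significant byte at the lowest address.
Reassemble most-significant byte first: 77 58 73 1A → 0x7758731A.
0x7758731A = 2002285338.

2002285338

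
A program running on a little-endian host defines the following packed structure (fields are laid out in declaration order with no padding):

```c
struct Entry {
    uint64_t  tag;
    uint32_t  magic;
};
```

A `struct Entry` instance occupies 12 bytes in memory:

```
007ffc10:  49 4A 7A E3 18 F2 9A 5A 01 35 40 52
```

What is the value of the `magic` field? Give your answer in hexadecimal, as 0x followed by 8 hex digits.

0x52403501

`magic` follows `tag` (8 bytes), so it starts at byte offset 8 and occupies 4 bytes.
Bytes at offsets 8..11: 01 35 40 52.
In little-endian order the low byte comes first in memory.
Reassemble most-significant byte first: 52 40 35 01 → 0x52403501.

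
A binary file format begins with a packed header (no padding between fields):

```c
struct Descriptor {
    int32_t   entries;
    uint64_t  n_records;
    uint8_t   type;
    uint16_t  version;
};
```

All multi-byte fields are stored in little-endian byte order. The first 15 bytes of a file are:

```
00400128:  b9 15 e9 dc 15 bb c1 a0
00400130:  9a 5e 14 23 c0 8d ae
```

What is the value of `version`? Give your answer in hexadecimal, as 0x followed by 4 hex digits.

0xAE8D

`version` follows `entries` (4 B), `n_records` (8 B), `type` (1 B), so it starts at offset 4 + 8 + 1 = 13 and occupies 2 bytes.
Bytes at offsets 13..14: 8D AE.
Little-endian: lowest address holds the least-significant byte.
Reassemble most-significant byte first: AE 8D → 0xAE8D.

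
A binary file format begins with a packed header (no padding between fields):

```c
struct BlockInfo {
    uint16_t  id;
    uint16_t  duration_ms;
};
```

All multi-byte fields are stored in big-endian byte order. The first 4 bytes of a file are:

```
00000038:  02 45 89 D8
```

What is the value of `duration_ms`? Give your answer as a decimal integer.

`duration_ms` follows `id` (2 bytes), so it starts at byte offset 2 and occupies 2 bytes.
Bytes at offsets 2..3: 89 D8.
Big-endian stores the most-significant byte at the lowest address.
The bytes are already most-significant first: 0x89D8.
0x89D8 = 35288.

35288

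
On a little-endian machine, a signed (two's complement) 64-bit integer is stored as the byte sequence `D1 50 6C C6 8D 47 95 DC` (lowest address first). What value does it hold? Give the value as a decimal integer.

-2552054939590569775

Little-endian stores the least-significant byte at the lowest address.
Reassemble most-significant byte first: DC 95 47 8D C6 6C 50 D1 → 0xDC95478DC66C50D1.
Top bit is set, so as a signed 64-bit value this is 0xDC95478DC66C50D1 − 2^64 = -2552054939590569775.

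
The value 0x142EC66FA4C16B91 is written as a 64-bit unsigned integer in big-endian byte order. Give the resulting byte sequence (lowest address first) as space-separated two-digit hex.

Split into bytes (most-significant first): 14 2E C6 6F A4 C1 6B 91.
Big-endian stores the most-significant byte at the lowest address.
So the memory order matches the most-significant-first order: 14 2E C6 6F A4 C1 6B 91.

14 2E C6 6F A4 C1 6B 91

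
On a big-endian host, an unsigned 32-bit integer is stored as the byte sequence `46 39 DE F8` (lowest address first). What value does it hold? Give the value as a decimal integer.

1178197752

In big-endian order the high byte comes first in memory.
The bytes are already most-significant first: 0x4639DEF8.
0x4639DEF8 = 1178197752.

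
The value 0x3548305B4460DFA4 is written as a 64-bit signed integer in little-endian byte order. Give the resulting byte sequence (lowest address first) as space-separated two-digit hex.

Split into bytes (most-significant first): 35 48 30 5B 44 60 DF A4.
Little-endian stores the least-significant byte at the lowest address.
So at ascending addresses the bytes are A4 DF 60 44 5B 30 48 35.

A4 DF 60 44 5B 30 48 35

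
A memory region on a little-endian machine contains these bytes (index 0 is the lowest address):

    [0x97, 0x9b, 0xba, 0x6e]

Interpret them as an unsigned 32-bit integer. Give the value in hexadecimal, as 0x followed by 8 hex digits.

Little-endian stores the least-significant byte at the lowest address.
Reassemble most-significant byte first: 6E BA 9B 97 → 0x6EBA9B97.

0x6EBA9B97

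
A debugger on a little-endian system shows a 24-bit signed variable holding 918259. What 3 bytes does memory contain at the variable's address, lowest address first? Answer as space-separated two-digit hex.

918259 in hexadecimal, padded to 24 bits, is 0x0E02F3.
Split into bytes (most-significant first): 0E 02 F3.
In little-endian order the low byte comes first in memory.
So at ascending addresses the bytes are F3 02 0E.

F3 02 0E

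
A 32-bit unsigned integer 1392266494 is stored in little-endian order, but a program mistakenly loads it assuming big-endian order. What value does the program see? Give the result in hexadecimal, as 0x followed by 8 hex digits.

1392266494 in 32-bit hexadecimal is 0x52FC4CFE.
Stored little-endian, the bytes at ascending addresses are FE 4C FC 52.
Read back as big-endian, the last byte is least significant, giving 0xFE4CFC52.

0xFE4CFC52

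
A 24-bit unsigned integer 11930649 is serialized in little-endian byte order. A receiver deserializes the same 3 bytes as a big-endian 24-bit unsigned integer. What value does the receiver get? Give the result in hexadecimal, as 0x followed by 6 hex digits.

11930649 in 24-bit hexadecimal is 0xB60C19.
Stored little-endian, the bytes at ascending addresses are 19 0C B6.
Read back as big-endian, the last byte is least significant, giving 0x190CB6.

0x190CB6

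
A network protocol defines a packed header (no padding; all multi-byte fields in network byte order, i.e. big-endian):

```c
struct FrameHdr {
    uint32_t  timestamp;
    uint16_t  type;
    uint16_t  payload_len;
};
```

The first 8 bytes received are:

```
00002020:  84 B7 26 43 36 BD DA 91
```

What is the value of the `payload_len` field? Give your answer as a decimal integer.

55953

`payload_len` follows `timestamp` (4 B), `type` (2 B), so it starts at offset 4 + 2 = 6 and occupies 2 bytes.
Bytes at offsets 6..7: DA 91.
In big-endian order the high byte comes first in memory.
The bytes are already most-significant first: 0xDA91.
0xDA91 = 55953.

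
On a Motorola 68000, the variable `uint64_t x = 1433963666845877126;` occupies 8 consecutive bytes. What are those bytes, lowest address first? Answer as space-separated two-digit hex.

1433963666845877126 in hexadecimal, padded to 64 bits, is 0x13E6765B872A4386.
Split into bytes (most-significant first): 13 E6 76 5B 87 2A 43 86.
Big-endian stores the most-significant byte at the lowest address.
So the memory order matches the most-significant-first order: 13 E6 76 5B 87 2A 43 86.

13 E6 76 5B 87 2A 43 86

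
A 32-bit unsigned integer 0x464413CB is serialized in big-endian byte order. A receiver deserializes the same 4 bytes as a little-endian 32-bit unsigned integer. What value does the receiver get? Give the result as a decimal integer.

Stored big-endian, the bytes at ascending addresses are 46 44 13 CB.
Read back as little-endian, the first byte is least significant, giving 0xCB134446.
0xCB134446 = 3407037510.

3407037510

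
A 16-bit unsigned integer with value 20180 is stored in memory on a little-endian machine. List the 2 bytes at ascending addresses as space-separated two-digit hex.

D4 4E

20180 in hexadecimal, padded to 16 bits, is 0x4ED4.
Split into bytes (most-significant first): 4E D4.
Little-endian stores the least-significant byte at the lowest address.
So at ascending addresses the bytes are D4 4E.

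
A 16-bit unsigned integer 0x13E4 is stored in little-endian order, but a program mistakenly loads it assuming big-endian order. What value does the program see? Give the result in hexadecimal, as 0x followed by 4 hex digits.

Stored little-endian, the bytes at ascending addresses are E4 13.
Read back as big-endian, the last byte is least significant, giving 0xE413.

0xE413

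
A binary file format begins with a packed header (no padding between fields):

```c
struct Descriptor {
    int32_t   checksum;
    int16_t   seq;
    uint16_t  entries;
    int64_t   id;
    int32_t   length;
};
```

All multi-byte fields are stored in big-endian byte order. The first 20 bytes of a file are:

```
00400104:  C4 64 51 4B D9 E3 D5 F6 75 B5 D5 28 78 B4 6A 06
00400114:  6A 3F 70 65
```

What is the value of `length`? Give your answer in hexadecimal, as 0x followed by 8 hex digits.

0x6A3F7065

`length` follows `checksum` (4 B), `seq` (2 B), `entries` (2 B), `id` (8 B), so it starts at offset 4 + 2 + 2 + 8 = 16 and occupies 4 bytes.
Bytes at offsets 16..19: 6A 3F 70 65.
In big-endian order the high byte comes first in memory.
The bytes are already most-significant first: 0x6A3F7065.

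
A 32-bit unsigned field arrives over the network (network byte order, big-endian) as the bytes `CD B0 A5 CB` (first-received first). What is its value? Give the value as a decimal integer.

In big-endian order the high byte comes first in memory.
The bytes are already most-significant first: 0xCDB0A5CB.
0xCDB0A5CB = 3450906059.

3450906059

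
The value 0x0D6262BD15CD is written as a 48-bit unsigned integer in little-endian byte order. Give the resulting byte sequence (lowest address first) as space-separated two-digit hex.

CD 15 BD 62 62 0D

Split into bytes (most-significant first): 0D 62 62 BD 15 CD.
Little-endian stores the least-significant byte at the lowest address.
So at ascending addresses the bytes are CD 15 BD 62 62 0D.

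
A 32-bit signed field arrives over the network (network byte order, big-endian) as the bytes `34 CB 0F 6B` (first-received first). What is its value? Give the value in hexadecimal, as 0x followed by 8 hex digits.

In big-endian order the high byte comes first in memory.
The bytes are already most-significant first: 0x34CB0F6B.

0x34CB0F6B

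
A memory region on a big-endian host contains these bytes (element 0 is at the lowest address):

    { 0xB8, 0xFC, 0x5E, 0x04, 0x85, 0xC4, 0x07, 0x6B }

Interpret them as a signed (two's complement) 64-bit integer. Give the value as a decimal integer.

-5117111703082629269

In big-endian order the high byte comes first in memory.
The bytes are already most-significant first: 0xB8FC5E0485C4076B.
Top bit is set, so as a signed 64-bit value this is 0xB8FC5E0485C4076B − 2^64 = -5117111703082629269.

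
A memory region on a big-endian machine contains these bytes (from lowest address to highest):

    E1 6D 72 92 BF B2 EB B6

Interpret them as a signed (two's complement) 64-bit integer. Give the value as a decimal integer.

-2202978668107338826

Big-endian stores the most-significant byte at the lowest address.
The bytes are already most-significant first: 0xE16D7292BFB2EBB6.
Top bit is set, so as a signed 64-bit value this is 0xE16D7292BFB2EBB6 − 2^64 = -2202978668107338826.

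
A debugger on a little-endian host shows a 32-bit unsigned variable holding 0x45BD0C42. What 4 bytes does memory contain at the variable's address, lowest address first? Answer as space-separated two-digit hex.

42 0C BD 45

Split into bytes (most-significant first): 45 BD 0C 42.
Little-endian: lowest address holds the least-significant byte.
So at ascending addresses the bytes are 42 0C BD 45.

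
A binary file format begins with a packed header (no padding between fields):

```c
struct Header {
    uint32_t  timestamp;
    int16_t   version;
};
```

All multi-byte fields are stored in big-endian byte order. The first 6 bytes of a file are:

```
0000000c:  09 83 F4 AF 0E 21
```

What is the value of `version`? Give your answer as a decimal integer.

`version` follows `timestamp` (4 bytes), so it starts at byte offset 4 and occupies 2 bytes.
Bytes at offsets 4..5: 0E 21.
In big-endian order the high byte comes first in memory.
The bytes are already most-significant first: 0x0E21.
0x0E21 = 3617.

3617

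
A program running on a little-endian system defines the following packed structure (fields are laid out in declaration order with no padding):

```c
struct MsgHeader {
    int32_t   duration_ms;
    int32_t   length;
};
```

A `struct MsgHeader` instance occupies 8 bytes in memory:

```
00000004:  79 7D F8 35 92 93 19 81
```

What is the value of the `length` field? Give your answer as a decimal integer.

-2129030254

`length` follows `duration_ms` (4 bytes), so it starts at byte offset 4 and occupies 4 bytes.
Bytes at offsets 4..7: 92 93 19 81.
Little-endian stores the least-significant byte at the lowest address.
Reassemble most-significant byte first: 81 19 93 92 → 0x81199392.
Top bit is set, so as a signed 32-bit value this is 0x81199392 − 2^32 = -2129030254.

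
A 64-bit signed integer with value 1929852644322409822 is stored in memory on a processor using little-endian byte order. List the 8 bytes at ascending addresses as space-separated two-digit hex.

1929852644322409822 in hexadecimal, padded to 64 bits, is 0x1AC836C155AF7D5E.
Split into bytes (most-significant first): 1A C8 36 C1 55 AF 7D 5E.
Little-endian stores the least-significant byte at the lowest address.
So at ascending addresses the bytes are 5E 7D AF 55 C1 36 C8 1A.

5E 7D AF 55 C1 36 C8 1A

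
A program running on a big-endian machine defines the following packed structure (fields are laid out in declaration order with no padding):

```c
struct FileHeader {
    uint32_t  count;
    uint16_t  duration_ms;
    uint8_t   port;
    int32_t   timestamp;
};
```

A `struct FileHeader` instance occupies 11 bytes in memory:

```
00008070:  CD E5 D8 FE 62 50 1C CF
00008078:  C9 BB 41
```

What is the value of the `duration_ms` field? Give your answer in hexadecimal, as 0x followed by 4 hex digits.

`duration_ms` follows `count` (4 bytes), so it starts at byte offset 4 and occupies 2 bytes.
Bytes at offsets 4..5: 62 50.
Big-endian stores the most-significant byte at the lowest address.
The bytes are already most-significant first: 0x6250.

0x6250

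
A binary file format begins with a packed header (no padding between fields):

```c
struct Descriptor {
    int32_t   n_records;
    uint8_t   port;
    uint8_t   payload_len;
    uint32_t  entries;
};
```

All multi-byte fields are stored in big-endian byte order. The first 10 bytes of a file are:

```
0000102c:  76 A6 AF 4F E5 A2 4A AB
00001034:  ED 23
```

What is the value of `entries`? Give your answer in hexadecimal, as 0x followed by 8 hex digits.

`entries` follows `n_records` (4 B), `port` (1 B), `payload_len` (1 B), so it starts at offset 4 + 1 + 1 = 6 and occupies 4 bytes.
Bytes at offsets 6..9: 4A AB ED 23.
Big-endian: lowest address holds the most-significant byte.
The bytes are already most-significant first: 0x4AABED23.

0x4AABED23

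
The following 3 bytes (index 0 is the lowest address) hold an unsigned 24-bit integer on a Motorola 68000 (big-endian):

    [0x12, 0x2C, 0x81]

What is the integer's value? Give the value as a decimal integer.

1191041

Big-endian: lowest address holds the most-significant byte.
The bytes are already most-significant first: 0x122C81.
0x122C81 = 1191041.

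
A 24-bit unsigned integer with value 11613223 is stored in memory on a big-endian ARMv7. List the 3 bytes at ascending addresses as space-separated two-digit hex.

B1 34 27

11613223 in hexadecimal, padded to 24 bits, is 0xB13427.
Split into bytes (most-significant first): B1 34 27.
In big-endian order the high byte comes first in memory.
So the memory order matches the most-significant-first order: B1 34 27.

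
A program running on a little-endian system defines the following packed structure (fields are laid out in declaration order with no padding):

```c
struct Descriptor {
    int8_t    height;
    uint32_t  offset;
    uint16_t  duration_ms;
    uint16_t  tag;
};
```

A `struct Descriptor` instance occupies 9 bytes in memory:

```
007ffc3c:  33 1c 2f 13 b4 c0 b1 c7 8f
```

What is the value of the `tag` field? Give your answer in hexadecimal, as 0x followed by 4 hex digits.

`tag` follows `height` (1 B), `offset` (4 B), `duration_ms` (2 B), so it starts at offset 1 + 4 + 2 = 7 and occupies 2 bytes.
Bytes at offsets 7..8: C7 8F.
Little-endian: lowest address holds the least-significant byte.
Reassemble most-significant byte first: 8F C7 → 0x8FC7.

0x8FC7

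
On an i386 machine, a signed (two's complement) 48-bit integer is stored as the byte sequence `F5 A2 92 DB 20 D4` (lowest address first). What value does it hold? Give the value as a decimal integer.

Little-endian stores the least-significant byte at the lowest address.
Reassemble most-significant byte first: D4 20 DB 92 A2 F5 → 0xD420DB92A2F5.
Top bit is set, so as a signed 48-bit value this is 0xD420DB92A2F5 − 2^48 = -48237388848395.

-48237388848395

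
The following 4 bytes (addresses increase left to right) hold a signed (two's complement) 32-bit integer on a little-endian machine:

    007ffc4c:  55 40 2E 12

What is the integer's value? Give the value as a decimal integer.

305021013

In little-endian order the low byte comes first in memory.
Reassemble most-significant byte first: 12 2E 40 55 → 0x122E4055.
0x122E4055 = 305021013.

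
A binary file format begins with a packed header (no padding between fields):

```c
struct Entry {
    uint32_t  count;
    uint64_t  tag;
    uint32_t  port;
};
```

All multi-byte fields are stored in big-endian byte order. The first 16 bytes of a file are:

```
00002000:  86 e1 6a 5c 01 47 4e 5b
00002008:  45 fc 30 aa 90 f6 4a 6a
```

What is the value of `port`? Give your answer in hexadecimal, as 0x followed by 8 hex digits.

`port` follows `count` (4 B), `tag` (8 B), so it starts at offset 4 + 8 = 12 and occupies 4 bytes.
Bytes at offsets 12..15: 90 F6 4A 6A.
In big-endian order the high byte comes first in memory.
The bytes are already most-significant first: 0x90F64A6A.

0x90F64A6A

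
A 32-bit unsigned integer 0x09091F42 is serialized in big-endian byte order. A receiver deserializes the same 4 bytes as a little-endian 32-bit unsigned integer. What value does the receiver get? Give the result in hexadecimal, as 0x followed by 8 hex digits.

0x421F0909

Stored big-endian, the bytes at ascending addresses are 09 09 1F 42.
Read back as little-endian, the first byte is least significant, giving 0x421F0909.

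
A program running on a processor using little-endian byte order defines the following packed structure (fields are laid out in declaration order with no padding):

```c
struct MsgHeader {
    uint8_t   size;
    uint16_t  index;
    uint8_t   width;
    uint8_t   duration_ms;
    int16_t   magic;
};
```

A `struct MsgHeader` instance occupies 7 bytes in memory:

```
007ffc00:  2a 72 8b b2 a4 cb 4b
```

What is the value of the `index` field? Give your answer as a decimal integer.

35698

`index` follows `size` (1 byte), so it starts at byte offset 1 and occupies 2 bytes.
Bytes at offsets 1..2: 72 8B.
Little-endian: lowest address holds the least-significant byte.
Reassemble most-significant byte first: 8B 72 → 0x8B72.
0x8B72 = 35698.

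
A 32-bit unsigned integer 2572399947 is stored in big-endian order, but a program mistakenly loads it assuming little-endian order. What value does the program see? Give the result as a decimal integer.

1270174617

2572399947 in 32-bit hexadecimal is 0x9953B54B.
Stored big-endian, the bytes at ascending addresses are 99 53 B5 4B.
Read back as little-endian, the first byte is least significant, giving 0x4BB55399.
0x4BB55399 = 1270174617.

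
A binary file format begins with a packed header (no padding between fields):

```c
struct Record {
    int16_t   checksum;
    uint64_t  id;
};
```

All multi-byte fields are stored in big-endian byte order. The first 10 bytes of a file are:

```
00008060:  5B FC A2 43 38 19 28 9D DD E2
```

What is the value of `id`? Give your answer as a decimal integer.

`id` follows `checksum` (2 bytes), so it starts at byte offset 2 and occupies 8 bytes.
Bytes at offsets 2..9: A2 43 38 19 28 9D DD E2.
Big-endian stores the most-significant byte at the lowest address.
The bytes are already most-significant first: 0xA2433819289DDDE2.
0xA2433819289DDDE2 = 11692250738290712034.

11692250738290712034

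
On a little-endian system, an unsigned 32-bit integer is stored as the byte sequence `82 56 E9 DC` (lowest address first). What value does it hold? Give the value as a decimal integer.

3706279554

Little-endian: lowest address holds the least-significant byte.
Reassemble most-significant byte first: DC E9 56 82 → 0xDCE95682.
0xDCE95682 = 3706279554.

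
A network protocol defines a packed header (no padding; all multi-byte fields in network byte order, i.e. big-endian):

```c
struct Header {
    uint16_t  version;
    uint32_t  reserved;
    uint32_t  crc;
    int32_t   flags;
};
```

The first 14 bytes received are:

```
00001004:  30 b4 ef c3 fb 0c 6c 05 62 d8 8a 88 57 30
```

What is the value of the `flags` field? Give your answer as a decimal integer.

`flags` follows `version` (2 B), `reserved` (4 B), `crc` (4 B), so it starts at offset 2 + 4 + 4 = 10 and occupies 4 bytes.
Bytes at offsets 10..13: 8A 88 57 30.
Big-endian stores the most-significant byte at the lowest address.
The bytes are already most-significant first: 0x8A885730.
Top bit is set, so as a signed 32-bit value this is 0x8A885730 − 2^32 = -1970776272.

-1970776272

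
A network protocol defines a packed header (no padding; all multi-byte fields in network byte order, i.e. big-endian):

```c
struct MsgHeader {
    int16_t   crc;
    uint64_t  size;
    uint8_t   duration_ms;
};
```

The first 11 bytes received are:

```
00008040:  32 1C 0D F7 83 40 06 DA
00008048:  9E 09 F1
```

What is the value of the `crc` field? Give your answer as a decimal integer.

12828

`crc` is the first field, at byte offset 0, occupying 2 bytes.
Bytes at offsets 0..1: 32 1C.
In big-endian order the high byte comes first in memory.
The bytes are already most-significant first: 0x321C.
0x321C = 12828.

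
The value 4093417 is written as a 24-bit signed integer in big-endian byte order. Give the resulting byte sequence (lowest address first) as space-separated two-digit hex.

4093417 in hexadecimal, padded to 24 bits, is 0x3E75E9.
Split into bytes (most-significant first): 3E 75 E9.
Big-endian stores the most-significant byte at the lowest address.
So the memory order matches the most-significant-first order: 3E 75 E9.

3E 75 E9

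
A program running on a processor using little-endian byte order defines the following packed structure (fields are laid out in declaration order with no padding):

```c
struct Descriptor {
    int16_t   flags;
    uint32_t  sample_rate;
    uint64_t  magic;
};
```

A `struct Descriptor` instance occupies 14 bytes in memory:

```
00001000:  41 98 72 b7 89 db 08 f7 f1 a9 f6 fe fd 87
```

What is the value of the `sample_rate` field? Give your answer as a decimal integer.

`sample_rate` follows `flags` (2 bytes), so it starts at byte offset 2 and occupies 4 bytes.
Bytes at offsets 2..5: 72 B7 89 DB.
In little-endian order the low byte comes first in memory.
Reassemble most-significant byte first: DB 89 B7 72 → 0xDB89B772.
0xDB89B772 = 3683235698.

3683235698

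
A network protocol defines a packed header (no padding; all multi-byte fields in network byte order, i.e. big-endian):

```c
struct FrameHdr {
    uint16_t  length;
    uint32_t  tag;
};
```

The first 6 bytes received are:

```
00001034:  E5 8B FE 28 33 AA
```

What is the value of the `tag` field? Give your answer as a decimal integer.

4264047530

`tag` follows `length` (2 bytes), so it starts at byte offset 2 and occupies 4 bytes.
Bytes at offsets 2..5: FE 28 33 AA.
In big-endian order the high byte comes first in memory.
The bytes are already most-significant first: 0xFE2833AA.
0xFE2833AA = 4264047530.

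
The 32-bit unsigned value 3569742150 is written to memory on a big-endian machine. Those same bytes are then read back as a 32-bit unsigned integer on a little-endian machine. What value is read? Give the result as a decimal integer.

1190249940

3569742150 in 32-bit hexadecimal is 0xD4C5F146.
Stored big-endian, the bytes at ascending addresses are D4 C5 F1 46.
Read back as little-endian, the first byte is least significant, giving 0x46F1C5D4.
0x46F1C5D4 = 1190249940.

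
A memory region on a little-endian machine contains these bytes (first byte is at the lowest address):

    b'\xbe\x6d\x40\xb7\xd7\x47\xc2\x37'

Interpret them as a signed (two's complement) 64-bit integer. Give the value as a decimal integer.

4017852809385897406

Little-endian: lowest address holds the least-significant byte.
Reassemble most-significant byte first: 37 C2 47 D7 B7 40 6D BE → 0x37C247D7B7406DBE.
0x37C247D7B7406DBE = 4017852809385897406.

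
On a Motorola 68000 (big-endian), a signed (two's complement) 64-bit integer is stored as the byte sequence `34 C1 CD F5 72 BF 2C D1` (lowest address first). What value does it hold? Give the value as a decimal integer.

Big-endian stores the most-significant byte at the lowest address.
The bytes are already most-significant first: 0x34C1CDF572BF2CD1.
0x34C1CDF572BF2CD1 = 3801546014553222353.

3801546014553222353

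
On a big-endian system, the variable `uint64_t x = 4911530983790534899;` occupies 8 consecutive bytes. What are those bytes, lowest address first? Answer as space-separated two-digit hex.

44 29 43 68 48 28 E0 F3

4911530983790534899 in hexadecimal, padded to 64 bits, is 0x442943684828E0F3.
Split into bytes (most-significant first): 44 29 43 68 48 28 E0 F3.
Big-endian stores the most-significant byte at the lowest address.
So the memory order matches the most-significant-first order: 44 29 43 68 48 28 E0 F3.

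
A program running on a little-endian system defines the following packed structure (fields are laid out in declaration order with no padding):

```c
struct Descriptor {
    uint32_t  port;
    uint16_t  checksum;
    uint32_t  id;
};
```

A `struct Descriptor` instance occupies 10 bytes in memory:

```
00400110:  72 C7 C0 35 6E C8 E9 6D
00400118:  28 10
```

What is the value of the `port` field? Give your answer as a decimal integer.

`port` is the first field, at byte offset 0, occupying 4 bytes.
Bytes at offsets 0..3: 72 C7 C0 35.
Little-endian: lowest address holds the least-significant byte.
Reassemble most-significant byte first: 35 C0 C7 72 → 0x35C0C772.
0x35C0C772 = 901826418.

901826418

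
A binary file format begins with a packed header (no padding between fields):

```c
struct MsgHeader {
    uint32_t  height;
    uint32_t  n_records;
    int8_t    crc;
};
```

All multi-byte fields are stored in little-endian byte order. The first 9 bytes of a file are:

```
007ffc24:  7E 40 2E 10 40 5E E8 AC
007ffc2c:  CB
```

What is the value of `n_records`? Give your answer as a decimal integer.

`n_records` follows `height` (4 bytes), so it starts at byte offset 4 and occupies 4 bytes.
Bytes at offsets 4..7: 40 5E E8 AC.
In little-endian order the low byte comes first in memory.
Reassemble most-significant byte first: AC E8 5E 40 → 0xACE85E40.
0xACE85E40 = 2900909632.

2900909632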